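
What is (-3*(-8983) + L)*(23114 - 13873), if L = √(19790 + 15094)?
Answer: 249035709 + 55446*√969 ≈ 2.5076e+8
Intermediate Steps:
L = 6*√969 (L = √34884 = 6*√969 ≈ 186.77)
(-3*(-8983) + L)*(23114 - 13873) = (-3*(-8983) + 6*√969)*(23114 - 13873) = (26949 + 6*√969)*9241 = 249035709 + 55446*√969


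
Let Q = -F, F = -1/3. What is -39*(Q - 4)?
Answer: 143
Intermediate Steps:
F = -⅓ (F = -1*⅓ = -⅓ ≈ -0.33333)
Q = ⅓ (Q = -1*(-⅓) = ⅓ ≈ 0.33333)
-39*(Q - 4) = -39*(⅓ - 4) = -39*(-11/3) = 143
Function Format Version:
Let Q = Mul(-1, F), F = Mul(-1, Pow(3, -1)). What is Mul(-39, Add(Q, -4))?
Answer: 143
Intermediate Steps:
F = Rational(-1, 3) (F = Mul(-1, Rational(1, 3)) = Rational(-1, 3) ≈ -0.33333)
Q = Rational(1, 3) (Q = Mul(-1, Rational(-1, 3)) = Rational(1, 3) ≈ 0.33333)
Mul(-39, Add(Q, -4)) = Mul(-39, Add(Rational(1, 3), -4)) = Mul(-39, Rational(-11, 3)) = 143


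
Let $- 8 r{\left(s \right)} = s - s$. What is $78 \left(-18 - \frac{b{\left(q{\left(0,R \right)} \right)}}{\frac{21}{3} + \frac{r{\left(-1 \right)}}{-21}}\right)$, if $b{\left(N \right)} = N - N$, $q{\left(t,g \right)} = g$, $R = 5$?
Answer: $-1404$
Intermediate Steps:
$b{\left(N \right)} = 0$
$r{\left(s \right)} = 0$ ($r{\left(s \right)} = - \frac{s - s}{8} = \left(- \frac{1}{8}\right) 0 = 0$)
$78 \left(-18 - \frac{b{\left(q{\left(0,R \right)} \right)}}{\frac{21}{3} + \frac{r{\left(-1 \right)}}{-21}}\right) = 78 \left(-18 - \frac{0}{\frac{21}{3} + \frac{0}{-21}}\right) = 78 \left(-18 - \frac{0}{21 \cdot \frac{1}{3} + 0 \left(- \frac{1}{21}\right)}\right) = 78 \left(-18 - \frac{0}{7 + 0}\right) = 78 \left(-18 - \frac{0}{7}\right) = 78 \left(-18 - 0 \cdot \frac{1}{7}\right) = 78 \left(-18 - 0\right) = 78 \left(-18 + 0\right) = 78 \left(-18\right) = -1404$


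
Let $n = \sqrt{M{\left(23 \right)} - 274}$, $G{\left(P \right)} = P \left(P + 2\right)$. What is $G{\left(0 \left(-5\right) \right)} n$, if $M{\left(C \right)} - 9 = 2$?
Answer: $0$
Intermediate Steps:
$M{\left(C \right)} = 11$ ($M{\left(C \right)} = 9 + 2 = 11$)
$G{\left(P \right)} = P \left(2 + P\right)$
$n = i \sqrt{263}$ ($n = \sqrt{11 - 274} = \sqrt{-263} = i \sqrt{263} \approx 16.217 i$)
$G{\left(0 \left(-5\right) \right)} n = 0 \left(-5\right) \left(2 + 0 \left(-5\right)\right) i \sqrt{263} = 0 \left(2 + 0\right) i \sqrt{263} = 0 \cdot 2 i \sqrt{263} = 0 i \sqrt{263} = 0$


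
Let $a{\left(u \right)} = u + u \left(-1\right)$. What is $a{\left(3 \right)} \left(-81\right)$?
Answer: $0$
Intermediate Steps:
$a{\left(u \right)} = 0$ ($a{\left(u \right)} = u - u = 0$)
$a{\left(3 \right)} \left(-81\right) = 0 \left(-81\right) = 0$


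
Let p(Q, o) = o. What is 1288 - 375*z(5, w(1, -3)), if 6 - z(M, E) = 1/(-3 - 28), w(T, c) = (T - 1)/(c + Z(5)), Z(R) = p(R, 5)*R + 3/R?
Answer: -30197/31 ≈ -974.10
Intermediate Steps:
Z(R) = 3/R + 5*R (Z(R) = 5*R + 3/R = 3/R + 5*R)
w(T, c) = (-1 + T)/(128/5 + c) (w(T, c) = (T - 1)/(c + (3/5 + 5*5)) = (-1 + T)/(c + (3*(1/5) + 25)) = (-1 + T)/(c + (3/5 + 25)) = (-1 + T)/(c + 128/5) = (-1 + T)/(128/5 + c))
z(M, E) = 187/31 (z(M, E) = 6 - 1/(-3 - 28) = 6 - 1/(-31) = 6 - 1*(-1/31) = 6 + 1/31 = 187/31)
1288 - 375*z(5, w(1, -3)) = 1288 - 375*187/31 = 1288 - 70125/31 = -30197/31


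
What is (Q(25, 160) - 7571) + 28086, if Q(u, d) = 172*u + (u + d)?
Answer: 25000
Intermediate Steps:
Q(u, d) = d + 173*u (Q(u, d) = 172*u + (d + u) = d + 173*u)
(Q(25, 160) - 7571) + 28086 = ((160 + 173*25) - 7571) + 28086 = ((160 + 4325) - 7571) + 28086 = (4485 - 7571) + 28086 = -3086 + 28086 = 25000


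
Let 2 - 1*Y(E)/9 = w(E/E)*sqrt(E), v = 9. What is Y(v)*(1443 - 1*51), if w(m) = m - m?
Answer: 25056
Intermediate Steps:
w(m) = 0
Y(E) = 18 (Y(E) = 18 - 0*sqrt(E) = 18 - 9*0 = 18 + 0 = 18)
Y(v)*(1443 - 1*51) = 18*(1443 - 1*51) = 18*(1443 - 51) = 18*1392 = 25056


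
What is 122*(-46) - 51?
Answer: -5663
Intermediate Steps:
122*(-46) - 51 = -5612 - 51 = -5663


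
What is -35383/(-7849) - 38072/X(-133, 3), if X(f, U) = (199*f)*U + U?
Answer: 1554083281/311597451 ≈ 4.9875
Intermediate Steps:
X(f, U) = U + 199*U*f (X(f, U) = 199*U*f + U = U + 199*U*f)
-35383/(-7849) - 38072/X(-133, 3) = -35383/(-7849) - 38072*1/(3*(1 + 199*(-133))) = -35383*(-1/7849) - 38072*1/(3*(1 - 26467)) = 35383/7849 - 38072/(3*(-26466)) = 35383/7849 - 38072/(-79398) = 35383/7849 - 38072*(-1/79398) = 35383/7849 + 19036/39699 = 1554083281/311597451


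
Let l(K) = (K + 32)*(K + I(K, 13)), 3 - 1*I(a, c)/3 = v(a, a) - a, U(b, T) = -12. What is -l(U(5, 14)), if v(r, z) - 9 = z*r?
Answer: 9960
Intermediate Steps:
v(r, z) = 9 + r*z (v(r, z) = 9 + z*r = 9 + r*z)
I(a, c) = -18 - 3*a² + 3*a (I(a, c) = 9 - 3*((9 + a*a) - a) = 9 - 3*((9 + a²) - a) = 9 - 3*(9 + a² - a) = 9 + (-27 - 3*a² + 3*a) = -18 - 3*a² + 3*a)
l(K) = (32 + K)*(-18 - 3*K² + 4*K) (l(K) = (K + 32)*(K + (-18 - 3*K² + 3*K)) = (32 + K)*(-18 - 3*K² + 4*K))
-l(U(5, 14)) = -(-576 - 92*(-12)² - 3*(-12)³ + 110*(-12)) = -(-576 - 92*144 - 3*(-1728) - 1320) = -(-576 - 13248 + 5184 - 1320) = -1*(-9960) = 9960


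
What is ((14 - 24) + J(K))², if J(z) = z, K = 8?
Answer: 4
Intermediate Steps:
((14 - 24) + J(K))² = ((14 - 24) + 8)² = (-10 + 8)² = (-2)² = 4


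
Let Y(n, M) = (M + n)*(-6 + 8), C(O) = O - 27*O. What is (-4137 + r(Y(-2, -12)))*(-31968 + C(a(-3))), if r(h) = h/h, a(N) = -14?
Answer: 130714144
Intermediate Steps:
C(O) = -26*O (C(O) = O - 27*O = -26*O)
Y(n, M) = 2*M + 2*n (Y(n, M) = (M + n)*2 = 2*M + 2*n)
r(h) = 1
(-4137 + r(Y(-2, -12)))*(-31968 + C(a(-3))) = (-4137 + 1)*(-31968 - 26*(-14)) = -4136*(-31968 + 364) = -4136*(-31604) = 130714144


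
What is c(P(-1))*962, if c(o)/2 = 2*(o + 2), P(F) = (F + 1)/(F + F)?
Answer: 7696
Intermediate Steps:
P(F) = (1 + F)/(2*F) (P(F) = (1 + F)/((2*F)) = (1 + F)*(1/(2*F)) = (1 + F)/(2*F))
c(o) = 8 + 4*o (c(o) = 2*(2*(o + 2)) = 2*(2*(2 + o)) = 2*(4 + 2*o) = 8 + 4*o)
c(P(-1))*962 = (8 + 4*((½)*(1 - 1)/(-1)))*962 = (8 + 4*((½)*(-1)*0))*962 = (8 + 4*0)*962 = (8 + 0)*962 = 8*962 = 7696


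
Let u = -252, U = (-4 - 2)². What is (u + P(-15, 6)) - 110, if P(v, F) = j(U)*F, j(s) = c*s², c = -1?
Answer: -8138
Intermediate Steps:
U = 36 (U = (-6)² = 36)
j(s) = -s²
P(v, F) = -1296*F (P(v, F) = (-1*36²)*F = (-1*1296)*F = -1296*F)
(u + P(-15, 6)) - 110 = (-252 - 1296*6) - 110 = (-252 - 7776) - 110 = -8028 - 110 = -8138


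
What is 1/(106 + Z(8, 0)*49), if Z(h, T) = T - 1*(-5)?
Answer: 1/351 ≈ 0.0028490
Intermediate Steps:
Z(h, T) = 5 + T (Z(h, T) = T + 5 = 5 + T)
1/(106 + Z(8, 0)*49) = 1/(106 + (5 + 0)*49) = 1/(106 + 5*49) = 1/(106 + 245) = 1/351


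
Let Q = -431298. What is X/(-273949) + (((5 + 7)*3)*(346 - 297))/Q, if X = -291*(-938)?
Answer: -134024360/133961061 ≈ -1.0005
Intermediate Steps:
X = 272958
X/(-273949) + (((5 + 7)*3)*(346 - 297))/Q = 272958/(-273949) + (((5 + 7)*3)*(346 - 297))/(-431298) = 272958*(-1/273949) + ((12*3)*49)*(-1/431298) = -272958/273949 + (36*49)*(-1/431298) = -272958/273949 + 1764*(-1/431298) = -272958/273949 - 2/489 = -134024360/133961061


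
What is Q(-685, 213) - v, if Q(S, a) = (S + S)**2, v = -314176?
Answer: 2191076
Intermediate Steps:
Q(S, a) = 4*S**2 (Q(S, a) = (2*S)**2 = 4*S**2)
Q(-685, 213) - v = 4*(-685)**2 - 1*(-314176) = 4*469225 + 314176 = 1876900 + 314176 = 2191076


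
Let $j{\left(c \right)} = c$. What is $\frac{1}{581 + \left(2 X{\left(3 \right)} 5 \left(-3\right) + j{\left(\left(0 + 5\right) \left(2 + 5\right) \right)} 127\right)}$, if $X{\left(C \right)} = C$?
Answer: $\frac{1}{4936} \approx 0.00020259$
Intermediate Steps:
$\frac{1}{581 + \left(2 X{\left(3 \right)} 5 \left(-3\right) + j{\left(\left(0 + 5\right) \left(2 + 5\right) \right)} 127\right)} = \frac{1}{581 + \left(2 \cdot 3 \cdot 5 \left(-3\right) + \left(0 + 5\right) \left(2 + 5\right) 127\right)} = \frac{1}{581 + \left(6 \left(-15\right) + 5 \cdot 7 \cdot 127\right)} = \frac{1}{581 + \left(-90 + 35 \cdot 127\right)} = \frac{1}{581 + \left(-90 + 4445\right)} = \frac{1}{581 + 4355} = \frac{1}{4936}$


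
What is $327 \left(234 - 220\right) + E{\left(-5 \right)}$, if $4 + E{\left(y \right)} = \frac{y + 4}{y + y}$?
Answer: $\frac{45741}{10} \approx 4574.1$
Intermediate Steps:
$E{\left(y \right)} = -4 + \frac{4 + y}{2 y}$ ($E{\left(y \right)} = -4 + \frac{y + 4}{y + y} = -4 + \frac{4 + y}{2 y}$)
$327 \left(234 - 220\right) + E{\left(-5 \right)} = 327 \left(234 - 220\right) - \left(\frac{7}{2} - \frac{2}{-5}\right) = 327 \left(234 - 220\right) + \left(- \frac{7}{2} + 2 \left(- \frac{1}{5}\right)\right) = 327 \left(234 - 220\right) - \frac{39}{10} = 327 \cdot 14 - \frac{39}{10} = 4578 - \frac{39}{10} = \frac{45741}{10}$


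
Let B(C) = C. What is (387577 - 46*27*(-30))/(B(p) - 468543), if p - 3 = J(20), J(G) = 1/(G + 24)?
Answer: -18692828/20615759 ≈ -0.90672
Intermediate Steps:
J(G) = 1/(24 + G)
p = 133/44 (p = 3 + 1/(24 + 20) = 3 + 1/44 = 133/44 ≈ 3.0227)
(387577 - 46*27*(-30))/(B(p) - 468543) = (387577 - 46*27*(-30))/(133/44 - 468543) = (387577 - 1242*(-30))/(-20615759/44) = (387577 + 37260)*(-44/20615759) = 424837*(-44/20615759) = -18692828/20615759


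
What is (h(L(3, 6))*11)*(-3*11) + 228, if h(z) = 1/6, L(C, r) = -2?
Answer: 335/2 ≈ 167.50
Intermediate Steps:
h(z) = ⅙
(h(L(3, 6))*11)*(-3*11) + 228 = ((⅙)*11)*(-3*11) + 228 = (11/6)*(-33) + 228 = -121/2 + 228 = 335/2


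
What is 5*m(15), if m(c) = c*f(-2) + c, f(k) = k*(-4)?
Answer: 675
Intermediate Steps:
f(k) = -4*k
m(c) = 9*c (m(c) = c*(-4*(-2)) + c = c*8 + c = 8*c + c = 9*c)
5*m(15) = 5*(9*15) = 5*135 = 675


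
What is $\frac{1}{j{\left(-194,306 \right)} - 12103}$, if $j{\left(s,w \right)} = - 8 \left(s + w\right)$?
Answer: $- \frac{1}{12999} \approx -7.6929 \cdot 10^{-5}$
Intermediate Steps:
$j{\left(s,w \right)} = - 8 s - 8 w$
$\frac{1}{j{\left(-194,306 \right)} - 12103} = \frac{1}{\left(\left(-8\right) \left(-194\right) - 2448\right) - 12103} = \frac{1}{\left(1552 - 2448\right) - 12103} = \frac{1}{-896 - 12103} = \frac{1}{-12999} = - \frac{1}{12999}$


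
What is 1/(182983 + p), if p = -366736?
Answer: -1/183753 ≈ -5.4421e-6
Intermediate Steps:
1/(182983 + p) = 1/(182983 - 366736) = 1/(-183753) = -1/183753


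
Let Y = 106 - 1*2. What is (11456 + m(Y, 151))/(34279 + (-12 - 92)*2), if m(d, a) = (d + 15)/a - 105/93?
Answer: 53623940/159486351 ≈ 0.33623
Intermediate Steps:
Y = 104 (Y = 106 - 2 = 104)
m(d, a) = -35/31 + (15 + d)/a (m(d, a) = (15 + d)/a - 105*1/93 = (15 + d)/a - 35/31 = -35/31 + (15 + d)/a)
(11456 + m(Y, 151))/(34279 + (-12 - 92)*2) = (11456 + (15 + 104 - 35/31*151)/151)/(34279 + (-12 - 92)*2) = (11456 + (15 + 104 - 5285/31)/151)/(34279 - 104*2) = (11456 + (1/151)*(-1596/31))/(34279 - 208) = (11456 - 1596/4681)/34071 = (53623940/4681)*(1/34071) = 53623940/159486351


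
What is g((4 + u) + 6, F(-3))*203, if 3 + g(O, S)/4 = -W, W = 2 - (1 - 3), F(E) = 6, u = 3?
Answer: -5684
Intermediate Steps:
W = 4 (W = 2 - 1*(-2) = 2 + 2 = 4)
g(O, S) = -28 (g(O, S) = -12 + 4*(-1*4) = -12 + 4*(-4) = -12 - 16 = -28)
g((4 + u) + 6, F(-3))*203 = -28*203 = -5684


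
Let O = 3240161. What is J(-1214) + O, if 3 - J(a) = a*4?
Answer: 3245020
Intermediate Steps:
J(a) = 3 - 4*a (J(a) = 3 - a*4 = 3 - 4*a)
J(-1214) + O = (3 - 4*(-1214)) + 3240161 = (3 + 4856) + 3240161 = 4859 + 3240161 = 3245020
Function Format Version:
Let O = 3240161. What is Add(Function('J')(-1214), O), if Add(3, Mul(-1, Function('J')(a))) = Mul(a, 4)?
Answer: 3245020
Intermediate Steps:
Function('J')(a) = Add(3, Mul(-4, a)) (Function('J')(a) = Add(3, Mul(-1, Mul(a, 4))) = Add(3, Mul(-1, Mul(4, a))) = Add(3, Mul(-4, a)))
Add(Function('J')(-1214), O) = Add(Add(3, Mul(-4, -1214)), 3240161) = Add(Add(3, 4856), 3240161) = Add(4859, 3240161) = 3245020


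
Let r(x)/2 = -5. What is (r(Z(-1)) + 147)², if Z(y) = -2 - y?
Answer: 18769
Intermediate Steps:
r(x) = -10 (r(x) = 2*(-5) = -10)
(r(Z(-1)) + 147)² = (-10 + 147)² = 137² = 18769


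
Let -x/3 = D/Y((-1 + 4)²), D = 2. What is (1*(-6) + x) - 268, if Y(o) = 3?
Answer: -276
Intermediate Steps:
x = -2 (x = -6/3 = -3*⅔ = -2)
(1*(-6) + x) - 268 = (1*(-6) - 2) - 268 = (-6 - 2) - 268 = -8 - 268 = -276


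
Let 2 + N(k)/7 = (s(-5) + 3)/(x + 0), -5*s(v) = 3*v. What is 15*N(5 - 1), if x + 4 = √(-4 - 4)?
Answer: -315 - 105*I*√2/2 ≈ -315.0 - 74.246*I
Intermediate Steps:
s(v) = -3*v/5
x = -4 + 2*I*√2 (x = -4 + √(-4 - 4) = -4 + √(-8) = -4 + 2*I*√2 ≈ -4.0 + 2.8284*I)
N(k) = -14 + 42/(-4 + 2*I*√2) (N(k) = -14 + 7*((-⅗*(-5) + 3)/((-4 + 2*I*√2) + 0)) = -14 + 7*((3 + 3)/(-4 + 2*I*√2)) = -14 + 7*(6/(-4 + 2*I*√2)) = -14 + 42/(-4 + 2*I*√2))
15*N(5 - 1) = 15*(-21 - 7*I*√2/2) = -315 - 105*I*√2/2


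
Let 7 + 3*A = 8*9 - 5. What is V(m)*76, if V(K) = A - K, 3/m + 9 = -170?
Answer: 272308/179 ≈ 1521.3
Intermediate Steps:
A = 20 (A = -7/3 + (8*9 - 5)/3 = -7/3 + (72 - 5)/3 = -7/3 + (⅓)*67 = -7/3 + 67/3 = 20)
m = -3/179 (m = 3/(-9 - 170) = 3/(-179) = 3*(-1/179) = -3/179 ≈ -0.016760)
V(K) = 20 - K
V(m)*76 = (20 - 1*(-3/179))*76 = (20 + 3/179)*76 = (3583/179)*76 = 272308/179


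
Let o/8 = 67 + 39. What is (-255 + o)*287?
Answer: 170191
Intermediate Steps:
o = 848 (o = 8*(67 + 39) = 8*106 = 848)
(-255 + o)*287 = (-255 + 848)*287 = 593*287 = 170191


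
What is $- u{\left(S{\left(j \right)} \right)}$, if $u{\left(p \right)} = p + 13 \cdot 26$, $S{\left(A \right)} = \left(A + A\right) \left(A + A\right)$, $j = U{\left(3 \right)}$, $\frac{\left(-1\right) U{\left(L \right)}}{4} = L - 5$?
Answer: $-594$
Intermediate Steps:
$U{\left(L \right)} = 20 - 4 L$ ($U{\left(L \right)} = - 4 \left(L - 5\right) = - 4 \left(-5 + L\right) = 20 - 4 L$)
$j = 8$ ($j = 20 - 12 = 8$)
$S{\left(A \right)} = 4 A^{2}$ ($S{\left(A \right)} = 2 A 2 A = 4 A^{2}$)
$u{\left(p \right)} = 338 + p$ ($u{\left(p \right)} = p + 338 = 338 + p$)
$- u{\left(S{\left(j \right)} \right)} = - (338 + 4 \cdot 8^{2}) = - (338 + 4 \cdot 64) = - (338 + 256) = \left(-1\right) 594 = -594$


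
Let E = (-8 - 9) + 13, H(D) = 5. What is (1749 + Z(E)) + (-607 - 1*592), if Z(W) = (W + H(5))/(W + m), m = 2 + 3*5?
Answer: 7151/13 ≈ 550.08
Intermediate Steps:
E = -4 (E = -17 + 13 = -4)
m = 17 (m = 2 + 15 = 17)
Z(W) = (5 + W)/(17 + W) (Z(W) = (W + 5)/(W + 17) = (5 + W)/(17 + W))
(1749 + Z(E)) + (-607 - 1*592) = (1749 + (5 - 4)/(17 - 4)) + (-607 - 1*592) = (1749 + 1/13) + (-607 - 592) = (1749 + (1/13)*1) - 1199 = (1749 + 1/13) - 1199 = 22738/13 - 1199 = 7151/13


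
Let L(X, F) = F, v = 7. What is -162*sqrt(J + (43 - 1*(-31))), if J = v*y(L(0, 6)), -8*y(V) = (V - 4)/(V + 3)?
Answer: -27*sqrt(2657) ≈ -1391.7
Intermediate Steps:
y(V) = -(-4 + V)/(8*(3 + V)) (y(V) = -(V - 4)/(8*(V + 3)) = -(-4 + V)/(8*(3 + V)))
J = -7/36 (J = 7*((4 - 1*6)/(8*(3 + 6))) = 7*((1/8)*(4 - 6)/9) = 7*((1/8)*(1/9)*(-2)) = 7*(-1/36) = -7/36 ≈ -0.19444)
-162*sqrt(J + (43 - 1*(-31))) = -162*sqrt(-7/36 + (43 - 1*(-31))) = -162*sqrt(-7/36 + (43 + 31)) = -162*sqrt(-7/36 + 74) = -27*sqrt(2657)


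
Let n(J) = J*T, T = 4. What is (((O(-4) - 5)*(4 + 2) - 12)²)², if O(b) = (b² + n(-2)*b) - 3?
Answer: 2702336256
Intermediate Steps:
n(J) = 4*J (n(J) = J*4 = 4*J)
O(b) = -3 + b² - 8*b (O(b) = (b² + (4*(-2))*b) - 3 = (b² - 8*b) - 3 = -3 + b² - 8*b)
(((O(-4) - 5)*(4 + 2) - 12)²)² = ((((-3 + (-4)² - 8*(-4)) - 5)*(4 + 2) - 12)²)² = ((((-3 + 16 + 32) - 5)*6 - 12)²)² = (((45 - 5)*6 - 12)²)² = ((40*6 - 12)²)² = ((240 - 12)²)² = (228²)² = 51984² = 2702336256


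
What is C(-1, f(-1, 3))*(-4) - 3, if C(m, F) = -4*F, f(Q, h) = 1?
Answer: 13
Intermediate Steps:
C(-1, f(-1, 3))*(-4) - 3 = -4*1*(-4) - 3 = -4*(-4) - 3 = 16 - 3 = 13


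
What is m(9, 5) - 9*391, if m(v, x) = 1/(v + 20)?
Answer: -102050/29 ≈ -3519.0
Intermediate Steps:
m(v, x) = 1/(20 + v)
m(9, 5) - 9*391 = 1/(20 + 9) - 9*391 = 1/29 - 3519 = -102050/29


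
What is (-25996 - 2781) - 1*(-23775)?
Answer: -5002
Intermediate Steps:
(-25996 - 2781) - 1*(-23775) = -28777 + 23775 = -5002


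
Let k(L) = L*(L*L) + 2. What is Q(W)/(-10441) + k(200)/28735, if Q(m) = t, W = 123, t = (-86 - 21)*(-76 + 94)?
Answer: 83583364492/300022135 ≈ 278.59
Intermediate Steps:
t = -1926 (t = -107*18 = -1926)
Q(m) = -1926
k(L) = 2 + L³ (k(L) = L*L² + 2 = L³ + 2 = 2 + L³)
Q(W)/(-10441) + k(200)/28735 = -1926/(-10441) + (2 + 200³)/28735 = -1926*(-1/10441) + (2 + 8000000)*(1/28735) = 1926/10441 + 8000002*(1/28735) = 1926/10441 + 8000002/28735 = 83583364492/300022135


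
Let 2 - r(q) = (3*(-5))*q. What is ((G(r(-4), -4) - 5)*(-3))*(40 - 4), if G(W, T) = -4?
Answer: 972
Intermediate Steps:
r(q) = 2 + 15*q (r(q) = 2 - 3*(-5)*q = 2 - (-15)*q = 2 + 15*q)
((G(r(-4), -4) - 5)*(-3))*(40 - 4) = ((-4 - 5)*(-3))*(40 - 4) = -9*(-3)*36 = 27*36 = 972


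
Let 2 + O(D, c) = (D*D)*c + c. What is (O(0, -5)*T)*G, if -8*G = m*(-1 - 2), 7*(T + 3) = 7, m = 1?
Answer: 21/4 ≈ 5.2500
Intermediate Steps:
T = -2 (T = -3 + (1/7)*7 = -3 + 1 = -2)
O(D, c) = -2 + c + c*D**2 (O(D, c) = -2 + ((D*D)*c + c) = -2 + (D**2*c + c) = -2 + (c*D**2 + c) = -2 + (c + c*D**2) = -2 + c + c*D**2)
G = 3/8 (G = -(-1 - 2)/8 = -(-3)/8 = -1/8*(-3) = 3/8 ≈ 0.37500)
(O(0, -5)*T)*G = ((-2 - 5 - 5*0**2)*(-2))*(3/8) = ((-2 - 5 - 5*0)*(-2))*(3/8) = ((-2 - 5 + 0)*(-2))*(3/8) = -7*(-2)*(3/8) = 14*(3/8) = 21/4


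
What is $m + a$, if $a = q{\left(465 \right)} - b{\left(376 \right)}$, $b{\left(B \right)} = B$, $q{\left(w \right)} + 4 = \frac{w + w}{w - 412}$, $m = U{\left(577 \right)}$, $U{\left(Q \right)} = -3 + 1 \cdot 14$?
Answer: $- \frac{18627}{53} \approx -351.45$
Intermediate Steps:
$U{\left(Q \right)} = 11$ ($U{\left(Q \right)} = -3 + 14 = 11$)
$m = 11$
$q{\left(w \right)} = -4 + \frac{2 w}{-412 + w}$ ($q{\left(w \right)} = -4 + \frac{w + w}{w - 412} = -4 + \frac{2 w}{-412 + w}$)
$a = - \frac{19210}{53}$ ($a = \frac{2 \left(824 - 465\right)}{-412 + 465} - 376 = \frac{2 \left(824 - 465\right)}{53} - 376 = 2 \cdot \frac{1}{53} \cdot 359 - 376 = \frac{718}{53} - 376 = - \frac{19210}{53} \approx -362.45$)
$m + a = 11 - \frac{19210}{53} = - \frac{18627}{53}$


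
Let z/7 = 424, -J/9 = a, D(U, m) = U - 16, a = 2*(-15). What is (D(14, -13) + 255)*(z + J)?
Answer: 819214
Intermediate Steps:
a = -30
D(U, m) = -16 + U
J = 270 (J = -9*(-30) = 270)
z = 2968 (z = 7*424 = 2968)
(D(14, -13) + 255)*(z + J) = ((-16 + 14) + 255)*(2968 + 270) = (-2 + 255)*3238 = 253*3238 = 819214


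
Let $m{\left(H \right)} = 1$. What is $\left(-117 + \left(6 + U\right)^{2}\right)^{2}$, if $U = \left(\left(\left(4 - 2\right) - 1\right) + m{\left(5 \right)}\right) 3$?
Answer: $729$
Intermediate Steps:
$U = 6$ ($U = \left(\left(\left(4 - 2\right) - 1\right) + 1\right) 3 = \left(\left(2 - 1\right) + 1\right) 3 = \left(1 + 1\right) 3 = 2 \cdot 3 = 6$)
$\left(-117 + \left(6 + U\right)^{2}\right)^{2} = \left(-117 + \left(6 + 6\right)^{2}\right)^{2} = \left(-117 + 12^{2}\right)^{2} = \left(-117 + 144\right)^{2} = 27^{2} = 729$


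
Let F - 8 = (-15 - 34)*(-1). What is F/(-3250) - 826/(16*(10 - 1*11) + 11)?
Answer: 536843/3250 ≈ 165.18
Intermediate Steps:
F = 57 (F = 8 + (-15 - 34)*(-1) = 8 - 49*(-1) = 8 + 49 = 57)
F/(-3250) - 826/(16*(10 - 1*11) + 11) = 57/(-3250) - 826/(16*(10 - 1*11) + 11) = 57*(-1/3250) - 826/(16*(10 - 11) + 11) = -57/3250 - 826/(16*(-1) + 11) = -57/3250 - 826/(-16 + 11) = -57/3250 - 826/(-5) = -57/3250 - 826*(-⅕) = -57/3250 + 826/5 = 536843/3250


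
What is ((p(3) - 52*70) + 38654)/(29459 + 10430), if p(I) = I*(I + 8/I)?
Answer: 35031/39889 ≈ 0.87821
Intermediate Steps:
((p(3) - 52*70) + 38654)/(29459 + 10430) = (((8 + 3**2) - 52*70) + 38654)/(29459 + 10430) = (((8 + 9) - 3640) + 38654)/39889 = ((17 - 3640) + 38654)*(1/39889) = (-3623 + 38654)*(1/39889) = 35031*(1/39889) = 35031/39889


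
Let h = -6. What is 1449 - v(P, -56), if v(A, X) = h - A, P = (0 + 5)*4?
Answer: 1475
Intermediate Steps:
P = 20 (P = 5*4 = 20)
v(A, X) = -6 - A
1449 - v(P, -56) = 1449 - (-6 - 1*20) = 1449 - (-6 - 20) = 1449 - 1*(-26) = 1449 + 26 = 1475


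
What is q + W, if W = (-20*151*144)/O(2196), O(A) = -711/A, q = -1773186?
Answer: -33970974/79 ≈ -4.3001e+5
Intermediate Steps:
W = 106110720/79 (W = (-20*151*144)/((-711/2196)) = (-3020*144)/((-711*1/2196)) = -434880/(-79/244) = -434880*(-244/79) = 106110720/79 ≈ 1.3432e+6)
q + W = -1773186 + 106110720/79 = -33970974/79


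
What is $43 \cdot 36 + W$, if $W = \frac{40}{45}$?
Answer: $\frac{13940}{9} \approx 1548.9$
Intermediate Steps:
$W = \frac{8}{9}$ ($W = 40 \cdot \frac{1}{45} = \frac{8}{9} \approx 0.88889$)
$43 \cdot 36 + W = 43 \cdot 36 + \frac{8}{9} = 1548 + \frac{8}{9} = \frac{13940}{9}$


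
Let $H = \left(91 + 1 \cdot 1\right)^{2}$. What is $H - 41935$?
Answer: $-33471$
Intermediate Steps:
$H = 8464$ ($H = \left(91 + 1\right)^{2} = 92^{2} = 8464$)
$H - 41935 = 8464 - 41935 = -33471$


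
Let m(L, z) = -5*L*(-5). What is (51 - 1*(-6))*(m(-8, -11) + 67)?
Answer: -7581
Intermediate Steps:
m(L, z) = 25*L
(51 - 1*(-6))*(m(-8, -11) + 67) = (51 - 1*(-6))*(25*(-8) + 67) = (51 + 6)*(-200 + 67) = 57*(-133) = -7581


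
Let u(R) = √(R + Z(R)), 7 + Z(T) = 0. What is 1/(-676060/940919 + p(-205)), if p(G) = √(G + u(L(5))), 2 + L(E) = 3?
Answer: -1/(96580/134417 - √(-205 + I*√6)) ≈ -0.0030815 - 0.069706*I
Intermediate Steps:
Z(T) = -7 (Z(T) = -7 + 0 = -7)
L(E) = 1 (L(E) = -2 + 3 = 1)
u(R) = √(-7 + R) (u(R) = √(R - 7) = √(-7 + R))
p(G) = √(G + I*√6) (p(G) = √(G + √(-7 + 1)) = √(G + √(-6)) = √(G + I*√6))
1/(-676060/940919 + p(-205)) = 1/(-676060/940919 + √(-205 + I*√6)) = 1/(-676060*1/940919 + √(-205 + I*√6)) = 1/(-96580/134417 + √(-205 + I*√6))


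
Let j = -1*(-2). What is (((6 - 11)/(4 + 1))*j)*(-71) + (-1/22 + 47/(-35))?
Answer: 108271/770 ≈ 140.61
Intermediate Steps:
j = 2
(((6 - 11)/(4 + 1))*j)*(-71) + (-1/22 + 47/(-35)) = (((6 - 11)/(4 + 1))*2)*(-71) + (-1/22 + 47/(-35)) = (-5/5*2)*(-71) + (-1*1/22 + 47*(-1/35)) = (-5*⅕*2)*(-71) + (-1/22 - 47/35) = -1*2*(-71) - 1069/770 = -2*(-71) - 1069/770 = 142 - 1069/770 = 108271/770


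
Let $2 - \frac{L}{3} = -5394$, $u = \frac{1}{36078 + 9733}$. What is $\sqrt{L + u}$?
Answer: $\frac{\sqrt{33972909353359}}{45811} \approx 127.23$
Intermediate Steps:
$u = \frac{1}{45811} \approx 2.1829 \cdot 10^{-5}$
$L = 16188$ ($L = 6 - -16182 = 6 + 16182 = 16188$)
$\sqrt{L + u} = \sqrt{16188 + \frac{1}{45811}} = \sqrt{\frac{741588469}{45811}} = \frac{\sqrt{33972909353359}}{45811}$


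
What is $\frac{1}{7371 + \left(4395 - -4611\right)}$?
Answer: $\frac{1}{16377} \approx 6.1061 \cdot 10^{-5}$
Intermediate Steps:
$\frac{1}{7371 + \left(4395 - -4611\right)} = \frac{1}{7371 + \left(4395 + 4611\right)} = \frac{1}{7371 + 9006} = \frac{1}{16377}$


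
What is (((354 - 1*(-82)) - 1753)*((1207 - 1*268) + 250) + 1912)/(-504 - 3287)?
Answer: 1564001/3791 ≈ 412.56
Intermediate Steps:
(((354 - 1*(-82)) - 1753)*((1207 - 1*268) + 250) + 1912)/(-504 - 3287) = (((354 + 82) - 1753)*((1207 - 268) + 250) + 1912)/(-3791) = ((436 - 1753)*(939 + 250) + 1912)*(-1/3791) = (-1317*1189 + 1912)*(-1/3791) = (-1565913 + 1912)*(-1/3791) = -1564001*(-1/3791) = 1564001/3791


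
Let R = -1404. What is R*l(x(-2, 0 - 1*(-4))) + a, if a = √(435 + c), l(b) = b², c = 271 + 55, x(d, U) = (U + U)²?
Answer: -5750784 + √761 ≈ -5.7508e+6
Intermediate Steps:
x(d, U) = 4*U² (x(d, U) = (2*U)² = 4*U²)
c = 326
a = √761 (a = √(435 + 326) = √761 ≈ 27.586)
R*l(x(-2, 0 - 1*(-4))) + a = -1404*16*(0 - 1*(-4))⁴ + √761 = -1404*16*(0 + 4)⁴ + √761 = -1404*(4*4²)² + √761 = -1404*(4*16)² + √761 = -1404*64² + √761 = -1404*4096 + √761 = -5750784 + √761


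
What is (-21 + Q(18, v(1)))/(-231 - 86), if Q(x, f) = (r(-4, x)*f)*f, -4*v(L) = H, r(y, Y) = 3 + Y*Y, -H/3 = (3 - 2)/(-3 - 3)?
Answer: 1017/20288 ≈ 0.050128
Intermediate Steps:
H = ½ (H = -3*(3 - 2)/(-3 - 3) = -3/(-6) = -3*(-1)/6 = -3*(-⅙) = ½ ≈ 0.50000)
r(y, Y) = 3 + Y²
v(L) = -⅛ (v(L) = -¼*½ = -⅛)
Q(x, f) = f²*(3 + x²) (Q(x, f) = ((3 + x²)*f)*f = (f*(3 + x²))*f = f²*(3 + x²))
(-21 + Q(18, v(1)))/(-231 - 86) = (-21 + (-⅛)²*(3 + 18²))/(-231 - 86) = (-21 + (3 + 324)/64)/(-317) = (-21 + (1/64)*327)*(-1/317) = (-21 + 327/64)*(-1/317) = -1017/64*(-1/317) = 1017/20288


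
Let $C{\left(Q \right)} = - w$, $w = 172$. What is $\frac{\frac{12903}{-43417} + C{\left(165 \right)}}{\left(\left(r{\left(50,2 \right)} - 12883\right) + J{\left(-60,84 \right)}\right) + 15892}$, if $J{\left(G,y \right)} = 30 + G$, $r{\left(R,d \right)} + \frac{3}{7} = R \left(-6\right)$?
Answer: $- \frac{4760399}{74006250} \approx -0.064324$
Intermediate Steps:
$r{\left(R,d \right)} = - \frac{3}{7} - 6 R$ ($r{\left(R,d \right)} = - \frac{3}{7} + R \left(-6\right) = - \frac{3}{7} - 6 R$)
$C{\left(Q \right)} = -172$ ($C{\left(Q \right)} = \left(-1\right) 172 = -172$)
$\frac{\frac{12903}{-43417} + C{\left(165 \right)}}{\left(\left(r{\left(50,2 \right)} - 12883\right) + J{\left(-60,84 \right)}\right) + 15892} = \frac{\frac{12903}{-43417} - 172}{\left(\left(\left(- \frac{3}{7} - 300\right) - 12883\right) + \left(30 - 60\right)\right) + 15892} = \frac{12903 \left(- \frac{1}{43417}\right) - 172}{\left(\left(\left(- \frac{3}{7} - 300\right) - 12883\right) - 30\right) + 15892} = \frac{- \frac{1173}{3947} - 172}{\left(\left(- \frac{2103}{7} - 12883\right) - 30\right) + 15892} = - \frac{680057}{3947 \left(\left(- \frac{92284}{7} - 30\right) + 15892\right)} = - \frac{680057}{3947 \left(- \frac{92494}{7} + 15892\right)} = - \frac{680057}{3947 \cdot \frac{18750}{7}} = \left(- \frac{680057}{3947}\right) \frac{7}{18750} = - \frac{4760399}{74006250}$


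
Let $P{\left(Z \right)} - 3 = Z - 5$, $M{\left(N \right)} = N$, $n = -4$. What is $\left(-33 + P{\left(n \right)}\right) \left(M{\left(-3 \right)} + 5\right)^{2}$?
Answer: $-156$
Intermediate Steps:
$P{\left(Z \right)} = -2 + Z$ ($P{\left(Z \right)} = 3 + \left(Z - 5\right) = 3 + \left(-5 + Z\right) = -2 + Z$)
$\left(-33 + P{\left(n \right)}\right) \left(M{\left(-3 \right)} + 5\right)^{2} = \left(-33 - 6\right) \left(-3 + 5\right)^{2} = \left(-33 - 6\right) 2^{2} = \left(-39\right) 4 = -156$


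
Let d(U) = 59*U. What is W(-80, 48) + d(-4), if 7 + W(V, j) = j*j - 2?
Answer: 2059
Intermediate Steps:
W(V, j) = -9 + j² (W(V, j) = -7 + (j*j - 2) = -7 + (j² - 2) = -7 + (-2 + j²) = -9 + j²)
W(-80, 48) + d(-4) = (-9 + 48²) + 59*(-4) = (-9 + 2304) - 236 = 2295 - 236 = 2059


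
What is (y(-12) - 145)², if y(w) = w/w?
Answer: 20736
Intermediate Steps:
y(w) = 1
(y(-12) - 145)² = (1 - 145)² = (-144)² = 20736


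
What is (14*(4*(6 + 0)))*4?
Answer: 1344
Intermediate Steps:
(14*(4*(6 + 0)))*4 = (14*(4*6))*4 = (14*24)*4 = 336*4 = 1344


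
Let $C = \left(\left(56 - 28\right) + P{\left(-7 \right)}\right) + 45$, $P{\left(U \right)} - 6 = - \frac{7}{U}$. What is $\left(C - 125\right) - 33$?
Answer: $-78$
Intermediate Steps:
$P{\left(U \right)} = 6 - \frac{7}{U}$
$C = 80$ ($C = \left(\left(56 - 28\right) + \left(6 - \frac{7}{-7}\right)\right) + 45 = \left(28 + \left(6 - -1\right)\right) + 45 = \left(28 + \left(6 + 1\right)\right) + 45 = \left(28 + 7\right) + 45 = 35 + 45 = 80$)
$\left(C - 125\right) - 33 = \left(80 - 125\right) - 33 = -45 - 33 = -78$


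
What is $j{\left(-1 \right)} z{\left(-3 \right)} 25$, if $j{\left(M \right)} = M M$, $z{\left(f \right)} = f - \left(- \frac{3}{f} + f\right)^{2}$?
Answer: $-175$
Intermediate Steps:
$z{\left(f \right)} = f - \left(f - \frac{3}{f}\right)^{2}$
$j{\left(M \right)} = M^{2}$
$j{\left(-1 \right)} z{\left(-3 \right)} 25 = \left(-1\right)^{2} \left(-3 - \frac{\left(-3 + \left(-3\right)^{2}\right)^{2}}{9}\right) 25 = 1 \left(-3 - \frac{\left(-3 + 9\right)^{2}}{9}\right) 25 = 1 \left(-3 - \frac{6^{2}}{9}\right) 25 = 1 \left(-3 - \frac{1}{9} \cdot 36\right) 25 = 1 \left(-3 - 4\right) 25 = 1 \left(-7\right) 25 = \left(-7\right) 25 = -175$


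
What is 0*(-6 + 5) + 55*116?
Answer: 6380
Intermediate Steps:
0*(-6 + 5) + 55*116 = 0*(-1) + 6380 = 0 + 6380 = 6380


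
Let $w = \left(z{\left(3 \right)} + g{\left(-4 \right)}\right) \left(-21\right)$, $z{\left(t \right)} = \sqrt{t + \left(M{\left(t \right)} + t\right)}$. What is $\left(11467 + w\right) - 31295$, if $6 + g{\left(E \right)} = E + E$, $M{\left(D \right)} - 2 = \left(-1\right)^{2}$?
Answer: $-19597$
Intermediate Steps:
$M{\left(D \right)} = 3$ ($M{\left(D \right)} = 2 + \left(-1\right)^{2} = 2 + 1 = 3$)
$z{\left(t \right)} = \sqrt{3 + 2 t}$ ($z{\left(t \right)} = \sqrt{t + \left(3 + t\right)} = \sqrt{3 + 2 t}$)
$g{\left(E \right)} = -6 + 2 E$ ($g{\left(E \right)} = -6 + \left(E + E\right) = -6 + 2 E$)
$w = 231$ ($w = \left(\sqrt{3 + 2 \cdot 3} + \left(-6 + 2 \left(-4\right)\right)\right) \left(-21\right) = \left(\sqrt{3 + 6} - 14\right) \left(-21\right) = \left(\sqrt{9} - 14\right) \left(-21\right) = \left(3 - 14\right) \left(-21\right) = \left(-11\right) \left(-21\right) = 231$)
$\left(11467 + w\right) - 31295 = \left(11467 + 231\right) - 31295 = 11698 - 31295 = -19597$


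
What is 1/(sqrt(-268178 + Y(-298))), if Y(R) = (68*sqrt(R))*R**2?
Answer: sqrt(2)/(2*sqrt(-134089 + 3019336*I*sqrt(298))) ≈ 6.9167e-5 - 6.9345e-5*I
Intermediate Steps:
Y(R) = 68*R**(5/2)
1/(sqrt(-268178 + Y(-298))) = 1/(sqrt(-268178 + 68*(-298)**(5/2))) = 1/(sqrt(-268178 + 68*(88804*I*sqrt(298)))) = 1/(sqrt(-268178 + 6038672*I*sqrt(298))) = 1/sqrt(-268178 + 6038672*I*sqrt(298))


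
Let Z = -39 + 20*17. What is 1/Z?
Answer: 1/301 ≈ 0.0033223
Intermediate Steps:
Z = 301 (Z = -39 + 340 = 301)
1/Z = 1/301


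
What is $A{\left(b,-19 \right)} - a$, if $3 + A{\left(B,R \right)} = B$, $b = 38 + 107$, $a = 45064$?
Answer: $-44922$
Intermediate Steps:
$b = 145$
$A{\left(B,R \right)} = -3 + B$
$A{\left(b,-19 \right)} - a = \left(-3 + 145\right) - 45064 = 142 - 45064 = -44922$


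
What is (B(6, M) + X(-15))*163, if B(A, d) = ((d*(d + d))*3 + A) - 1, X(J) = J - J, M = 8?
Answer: 63407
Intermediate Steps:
X(J) = 0
B(A, d) = -1 + A + 6*d**2 (B(A, d) = ((d*(2*d))*3 + A) - 1 = ((2*d**2)*3 + A) - 1 = (6*d**2 + A) - 1 = (A + 6*d**2) - 1 = -1 + A + 6*d**2)
(B(6, M) + X(-15))*163 = ((-1 + 6 + 6*8**2) + 0)*163 = ((-1 + 6 + 6*64) + 0)*163 = ((-1 + 6 + 384) + 0)*163 = (389 + 0)*163 = 389*163 = 63407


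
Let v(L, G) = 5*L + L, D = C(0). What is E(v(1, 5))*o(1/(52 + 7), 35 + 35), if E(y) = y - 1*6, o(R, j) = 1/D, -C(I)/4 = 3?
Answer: 0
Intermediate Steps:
C(I) = -12 (C(I) = -4*3 = -12)
D = -12
o(R, j) = -1/12 (o(R, j) = 1/(-12) = -1/12)
v(L, G) = 6*L
E(y) = -6 + y (E(y) = y - 6 = -6 + y)
E(v(1, 5))*o(1/(52 + 7), 35 + 35) = (-6 + 6*1)*(-1/12) = (-6 + 6)*(-1/12) = 0*(-1/12) = 0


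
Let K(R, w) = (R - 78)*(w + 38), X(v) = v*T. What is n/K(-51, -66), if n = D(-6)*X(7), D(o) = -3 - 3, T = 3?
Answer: -3/86 ≈ -0.034884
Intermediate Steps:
X(v) = 3*v (X(v) = v*3 = 3*v)
K(R, w) = (-78 + R)*(38 + w)
D(o) = -6
n = -126 (n = -18*7 = -6*21 = -126)
n/K(-51, -66) = -126/(-2964 - 78*(-66) + 38*(-51) - 51*(-66)) = -126/(-2964 + 5148 - 1938 + 3366) = -126/3612 = -126*1/3612 = -3/86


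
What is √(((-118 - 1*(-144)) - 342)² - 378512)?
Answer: 8*I*√4354 ≈ 527.88*I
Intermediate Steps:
√(((-118 - 1*(-144)) - 342)² - 378512) = √(((-118 + 144) - 342)² - 378512) = √((26 - 342)² - 378512) = √((-316)² - 378512) = √(99856 - 378512) = √(-278656) = 8*I*√4354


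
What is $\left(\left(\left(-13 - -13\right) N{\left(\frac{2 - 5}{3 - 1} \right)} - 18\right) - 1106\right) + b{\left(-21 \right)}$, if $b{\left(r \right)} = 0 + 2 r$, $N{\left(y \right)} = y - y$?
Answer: $-1166$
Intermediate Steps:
$N{\left(y \right)} = 0$
$b{\left(r \right)} = 2 r$
$\left(\left(\left(-13 - -13\right) N{\left(\frac{2 - 5}{3 - 1} \right)} - 18\right) - 1106\right) + b{\left(-21 \right)} = \left(\left(\left(-13 - -13\right) 0 - 18\right) - 1106\right) + 2 \left(-21\right) = \left(\left(\left(-13 + 13\right) 0 - 18\right) - 1106\right) - 42 = \left(\left(0 \cdot 0 - 18\right) - 1106\right) - 42 = \left(\left(0 - 18\right) - 1106\right) - 42 = \left(-18 - 1106\right) - 42 = -1124 - 42 = -1166$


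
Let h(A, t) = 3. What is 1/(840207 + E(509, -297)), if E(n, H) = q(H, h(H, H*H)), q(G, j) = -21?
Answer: 1/840186 ≈ 1.1902e-6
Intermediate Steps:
E(n, H) = -21
1/(840207 + E(509, -297)) = 1/(840207 - 21) = 1/840186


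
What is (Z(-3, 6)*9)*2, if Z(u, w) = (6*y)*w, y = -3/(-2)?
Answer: 972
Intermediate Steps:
y = 3/2 (y = -3*(-1/2) = 3/2 ≈ 1.5000)
Z(u, w) = 9*w (Z(u, w) = (6*(3/2))*w = 9*w)
(Z(-3, 6)*9)*2 = ((9*6)*9)*2 = (54*9)*2 = 486*2 = 972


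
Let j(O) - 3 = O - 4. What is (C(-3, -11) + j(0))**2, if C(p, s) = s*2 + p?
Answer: 676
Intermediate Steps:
C(p, s) = p + 2*s (C(p, s) = 2*s + p = p + 2*s)
j(O) = -1 + O (j(O) = 3 + (O - 4) = 3 + (-4 + O) = -1 + O)
(C(-3, -11) + j(0))**2 = ((-3 + 2*(-11)) + (-1 + 0))**2 = ((-3 - 22) - 1)**2 = (-25 - 1)**2 = (-26)**2 = 676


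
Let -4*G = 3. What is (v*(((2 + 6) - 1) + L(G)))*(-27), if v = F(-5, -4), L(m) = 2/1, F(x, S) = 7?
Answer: -1701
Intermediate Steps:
G = -¾ (G = -¼*3 = -¾ ≈ -0.75000)
L(m) = 2 (L(m) = 2*1 = 2)
v = 7
(v*(((2 + 6) - 1) + L(G)))*(-27) = (7*(((2 + 6) - 1) + 2))*(-27) = (7*((8 - 1) + 2))*(-27) = (7*(7 + 2))*(-27) = (7*9)*(-27) = 63*(-27) = -1701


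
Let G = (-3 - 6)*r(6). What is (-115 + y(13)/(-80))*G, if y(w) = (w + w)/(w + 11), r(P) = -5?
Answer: -331239/64 ≈ -5175.6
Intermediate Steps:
y(w) = 2*w/(11 + w) (y(w) = (2*w)/(11 + w) = 2*w/(11 + w))
G = 45 (G = (-3 - 6)*(-5) = -9*(-5) = 45)
(-115 + y(13)/(-80))*G = (-115 + (2*13/(11 + 13))/(-80))*45 = (-115 + (2*13/24)*(-1/80))*45 = (-115 + (2*13*(1/24))*(-1/80))*45 = (-115 + (13/12)*(-1/80))*45 = (-115 - 13/960)*45 = -110413/960*45 = -331239/64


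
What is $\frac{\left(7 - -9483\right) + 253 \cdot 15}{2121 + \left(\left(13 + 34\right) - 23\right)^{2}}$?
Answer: $\frac{13285}{2697} \approx 4.9258$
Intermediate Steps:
$\frac{\left(7 - -9483\right) + 253 \cdot 15}{2121 + \left(\left(13 + 34\right) - 23\right)^{2}} = \frac{\left(7 + 9483\right) + 3795}{2121 + \left(47 - 23\right)^{2}} = \frac{9490 + 3795}{2121 + 24^{2}} = \frac{13285}{2121 + 576} = \frac{13285}{2697}$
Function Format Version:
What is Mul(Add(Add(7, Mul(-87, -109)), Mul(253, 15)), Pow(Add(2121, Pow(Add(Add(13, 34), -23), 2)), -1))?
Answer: Rational(13285, 2697) ≈ 4.9258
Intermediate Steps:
Mul(Add(Add(7, Mul(-87, -109)), Mul(253, 15)), Pow(Add(2121, Pow(Add(Add(13, 34), -23), 2)), -1)) = Mul(Add(Add(7, 9483), 3795), Pow(Add(2121, Pow(Add(47, -23), 2)), -1)) = Mul(Add(9490, 3795), Pow(Add(2121, Pow(24, 2)), -1)) = Mul(13285, Pow(Add(2121, 576), -1)) = Mul(13285, Pow(2697, -1)) = Mul(13285, Rational(1, 2697)) = Rational(13285, 2697)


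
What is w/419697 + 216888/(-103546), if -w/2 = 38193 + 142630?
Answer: -64237119826/21728972781 ≈ -2.9563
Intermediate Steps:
w = -361646 (w = -2*(38193 + 142630) = -2*180823 = -361646)
w/419697 + 216888/(-103546) = -361646/419697 + 216888/(-103546) = -361646*1/419697 + 216888*(-1/103546) = -361646/419697 - 108444/51773 = -64237119826/21728972781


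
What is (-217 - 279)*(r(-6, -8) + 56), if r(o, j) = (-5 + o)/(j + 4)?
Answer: -29140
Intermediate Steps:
r(o, j) = (-5 + o)/(4 + j)
(-217 - 279)*(r(-6, -8) + 56) = (-217 - 279)*((-5 - 6)/(4 - 8) + 56) = -496*(-11/(-4) + 56) = -496*(-1/4*(-11) + 56) = -496*(11/4 + 56) = -496*235/4 = -29140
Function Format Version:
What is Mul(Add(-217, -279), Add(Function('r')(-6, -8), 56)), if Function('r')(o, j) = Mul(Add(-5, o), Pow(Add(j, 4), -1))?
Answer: -29140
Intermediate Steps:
Function('r')(o, j) = Mul(Pow(Add(4, j), -1), Add(-5, o)) (Function('r')(o, j) = Mul(Add(-5, o), Pow(Add(4, j), -1)) = Mul(Pow(Add(4, j), -1), Add(-5, o)))
Mul(Add(-217, -279), Add(Function('r')(-6, -8), 56)) = Mul(Add(-217, -279), Add(Mul(Pow(Add(4, -8), -1), Add(-5, -6)), 56)) = Mul(-496, Add(Mul(Pow(-4, -1), -11), 56)) = Mul(-496, Add(Mul(Rational(-1, 4), -11), 56)) = Mul(-496, Add(Rational(11, 4), 56)) = Mul(-496, Rational(235, 4)) = -29140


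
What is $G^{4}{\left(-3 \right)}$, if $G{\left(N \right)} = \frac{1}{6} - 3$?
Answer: $\frac{83521}{1296} \approx 64.445$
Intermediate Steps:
$G{\left(N \right)} = - \frac{17}{6}$ ($G{\left(N \right)} = \frac{1}{6} - 3 = - \frac{17}{6}$)
$G^{4}{\left(-3 \right)} = \left(- \frac{17}{6}\right)^{4} = \frac{83521}{1296}$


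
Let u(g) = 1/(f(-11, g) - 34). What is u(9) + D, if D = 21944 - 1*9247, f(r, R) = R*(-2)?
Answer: 660243/52 ≈ 12697.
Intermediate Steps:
f(r, R) = -2*R
D = 12697 (D = 21944 - 9247 = 12697)
u(g) = 1/(-34 - 2*g) (u(g) = 1/(-2*g - 34) = 1/(-34 - 2*g))
u(9) + D = -1/(34 + 2*9) + 12697 = -1/(34 + 18) + 12697 = -1/52 + 12697 = 660243/52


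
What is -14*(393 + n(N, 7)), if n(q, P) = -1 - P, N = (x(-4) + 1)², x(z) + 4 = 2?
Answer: -5390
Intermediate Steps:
x(z) = -2 (x(z) = -4 + 2 = -2)
N = 1 (N = (-2 + 1)² = (-1)² = 1)
-14*(393 + n(N, 7)) = -14*(393 + (-1 - 1*7)) = -14*(393 + (-1 - 7)) = -14*(393 - 8) = -14*385 = -5390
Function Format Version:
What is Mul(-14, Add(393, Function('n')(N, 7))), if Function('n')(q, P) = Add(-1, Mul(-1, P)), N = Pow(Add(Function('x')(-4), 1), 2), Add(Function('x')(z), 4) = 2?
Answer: -5390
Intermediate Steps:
Function('x')(z) = -2 (Function('x')(z) = Add(-4, 2) = -2)
N = 1 (N = Pow(Add(-2, 1), 2) = Pow(-1, 2) = 1)
Mul(-14, Add(393, Function('n')(N, 7))) = Mul(-14, Add(393, Add(-1, Mul(-1, 7)))) = Mul(-14, Add(393, Add(-1, -7))) = Mul(-14, Add(393, -8)) = Mul(-14, 385) = -5390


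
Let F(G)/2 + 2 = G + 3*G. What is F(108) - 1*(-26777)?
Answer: 27637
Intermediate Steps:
F(G) = -4 + 8*G (F(G) = -4 + 2*(G + 3*G) = -4 + 2*(4*G) = -4 + 8*G)
F(108) - 1*(-26777) = (-4 + 8*108) - 1*(-26777) = (-4 + 864) + 26777 = 860 + 26777 = 27637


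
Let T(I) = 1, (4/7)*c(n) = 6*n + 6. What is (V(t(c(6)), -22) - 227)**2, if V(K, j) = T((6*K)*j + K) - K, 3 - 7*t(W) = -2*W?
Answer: 2999824/49 ≈ 61221.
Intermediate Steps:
c(n) = 21/2 + 21*n/2 (c(n) = 7*(6*n + 6)/4 = 7*(6 + 6*n)/4 = 21/2 + 21*n/2)
t(W) = 3/7 + 2*W/7 (t(W) = 3/7 - (-2)*W/7 = 3/7 + 2*W/7)
V(K, j) = 1 - K
(V(t(c(6)), -22) - 227)**2 = ((1 - (3/7 + 2*(21/2 + (21/2)*6)/7)) - 227)**2 = ((1 - (3/7 + 2*(21/2 + 63)/7)) - 227)**2 = ((1 - (3/7 + (2/7)*(147/2))) - 227)**2 = ((1 - (3/7 + 21)) - 227)**2 = ((1 - 1*150/7) - 227)**2 = ((1 - 150/7) - 227)**2 = (-143/7 - 227)**2 = (-1732/7)**2 = 2999824/49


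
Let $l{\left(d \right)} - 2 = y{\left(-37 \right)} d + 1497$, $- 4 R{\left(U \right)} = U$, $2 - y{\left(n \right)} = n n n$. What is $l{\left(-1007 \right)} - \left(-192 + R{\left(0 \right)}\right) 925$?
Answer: $-50830486$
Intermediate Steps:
$y{\left(n \right)} = 2 - n^{3}$ ($y{\left(n \right)} = 2 - n n n = 2 - n^{2} n = 2 - n^{3}$)
$R{\left(U \right)} = - \frac{U}{4}$
$l{\left(d \right)} = 1499 + 50655 d$ ($l{\left(d \right)} = 2 + \left(\left(2 - \left(-37\right)^{3}\right) d + 1497\right) = 2 + \left(\left(2 - -50653\right) d + 1497\right) = 2 + \left(\left(2 + 50653\right) d + 1497\right) = 2 + \left(50655 d + 1497\right) = 2 + \left(1497 + 50655 d\right) = 1499 + 50655 d$)
$l{\left(-1007 \right)} - \left(-192 + R{\left(0 \right)}\right) 925 = \left(1499 + 50655 \left(-1007\right)\right) - \left(-192 - 0\right) 925 = \left(1499 - 51009585\right) - \left(-192 + 0\right) 925 = -51008086 - \left(-192\right) 925 = -51008086 - -177600 = -51008086 + 177600 = -50830486$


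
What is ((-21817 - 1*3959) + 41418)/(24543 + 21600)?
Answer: 1738/5127 ≈ 0.33899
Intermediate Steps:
((-21817 - 1*3959) + 41418)/(24543 + 21600) = ((-21817 - 3959) + 41418)/46143 = (-25776 + 41418)*(1/46143) = 15642*(1/46143) = 1738/5127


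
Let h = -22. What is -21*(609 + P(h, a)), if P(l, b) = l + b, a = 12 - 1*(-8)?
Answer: -12747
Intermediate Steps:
a = 20 (a = 12 + 8 = 20)
P(l, b) = b + l
-21*(609 + P(h, a)) = -21*(609 + (20 - 22)) = -21*(609 - 2) = -21*607 = -12747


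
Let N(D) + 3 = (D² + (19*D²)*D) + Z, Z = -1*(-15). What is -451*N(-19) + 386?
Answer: 58606934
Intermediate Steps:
Z = 15
N(D) = 12 + D² + 19*D³ (N(D) = -3 + ((D² + (19*D²)*D) + 15) = -3 + ((D² + 19*D³) + 15) = -3 + (15 + D² + 19*D³) = 12 + D² + 19*D³)
-451*N(-19) + 386 = -451*(12 + (-19)² + 19*(-19)³) + 386 = -451*(12 + 361 + 19*(-6859)) + 386 = -451*(12 + 361 - 130321) + 386 = -451*(-129948) + 386 = 58606548 + 386 = 58606934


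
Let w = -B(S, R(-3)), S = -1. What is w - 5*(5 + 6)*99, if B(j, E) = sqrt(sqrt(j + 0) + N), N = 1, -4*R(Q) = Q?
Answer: -5445 - sqrt(1 + I) ≈ -5446.1 - 0.45509*I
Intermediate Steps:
R(Q) = -Q/4
B(j, E) = sqrt(1 + sqrt(j)) (B(j, E) = sqrt(sqrt(j + 0) + 1) = sqrt(sqrt(j) + 1) = sqrt(1 + sqrt(j)))
w = -sqrt(1 + I) (w = -sqrt(1 + sqrt(-1)) = -sqrt(1 + I) ≈ -1.0987 - 0.45509*I)
w - 5*(5 + 6)*99 = -sqrt(1 + I) - 5*(5 + 6)*99 = -sqrt(1 + I) - 5*11*99 = -sqrt(1 + I) - 55*99 = -sqrt(1 + I) - 5445 = -5445 - sqrt(1 + I)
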